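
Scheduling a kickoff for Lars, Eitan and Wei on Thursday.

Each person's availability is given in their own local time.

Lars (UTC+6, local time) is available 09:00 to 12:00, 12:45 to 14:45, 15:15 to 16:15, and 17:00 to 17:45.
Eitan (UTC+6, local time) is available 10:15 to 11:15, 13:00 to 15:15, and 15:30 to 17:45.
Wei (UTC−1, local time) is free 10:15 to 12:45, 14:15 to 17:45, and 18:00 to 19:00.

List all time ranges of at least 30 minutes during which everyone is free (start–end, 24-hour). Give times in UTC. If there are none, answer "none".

11:15–11:45

Lars → UTC: 03:00–06:00, 06:45–08:45, 09:15–10:15, 11:00–11:45.
Eitan → UTC: 04:15–05:15, 07:00–09:15, 09:30–11:45.
Wei → UTC: 11:15–13:45, 15:15–18:45, 19:00–20:00.
Lars ∩ Eitan: 04:15–05:15, 07:00–08:45, 09:30–10:15, 11:00–11:45.
Lars ∩ Eitan ∩ Wei: 11:15–11:45.
Windows ≥ 30 min: 11:15–11:45.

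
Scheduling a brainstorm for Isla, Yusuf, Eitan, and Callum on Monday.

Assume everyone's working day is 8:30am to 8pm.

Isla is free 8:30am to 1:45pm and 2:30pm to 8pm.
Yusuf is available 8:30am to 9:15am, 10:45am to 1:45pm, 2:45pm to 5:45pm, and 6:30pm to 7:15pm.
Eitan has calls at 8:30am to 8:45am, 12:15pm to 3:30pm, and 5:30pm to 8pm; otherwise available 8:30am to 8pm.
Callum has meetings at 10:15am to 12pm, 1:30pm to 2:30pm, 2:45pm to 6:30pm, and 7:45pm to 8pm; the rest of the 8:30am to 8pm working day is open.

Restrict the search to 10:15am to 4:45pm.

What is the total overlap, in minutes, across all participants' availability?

Eitan free within 08:30–20:00: 08:45–12:15, 15:30–17:30.
Callum free within 08:30–20:00: 08:30–10:15, 12:00–13:30, 14:30–14:45, 18:30–19:45.
Isla ∩ Yusuf: 08:30–09:15, 10:45–13:45, 14:45–17:45, 18:30–19:15.
Isla ∩ Yusuf ∩ Eitan: 08:45–09:15, 10:45–12:15, 15:30–17:30.
Isla ∩ Yusuf ∩ Eitan ∩ Callum: 08:45–09:15, 12:00–12:15.
Restricted to 10:15–16:45: 12:00–12:15.
Total common minutes: 15.

15 minutes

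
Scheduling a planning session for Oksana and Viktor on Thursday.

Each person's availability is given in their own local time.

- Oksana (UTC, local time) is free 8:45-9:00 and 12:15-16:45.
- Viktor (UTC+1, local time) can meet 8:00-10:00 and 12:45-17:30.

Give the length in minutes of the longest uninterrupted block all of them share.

Oksana → UTC: 08:45–09:00, 12:15–16:45.
Viktor → UTC: 07:00–09:00, 11:45–16:30.
Oksana ∩ Viktor: 08:45–09:00, 12:15–16:30.
Common window lengths: 15, 255 min; longest is 255.

255 minutes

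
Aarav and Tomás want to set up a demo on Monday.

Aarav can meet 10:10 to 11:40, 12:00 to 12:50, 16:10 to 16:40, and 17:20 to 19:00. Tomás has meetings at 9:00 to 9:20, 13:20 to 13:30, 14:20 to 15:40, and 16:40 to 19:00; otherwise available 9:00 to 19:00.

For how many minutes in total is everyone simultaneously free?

Tomás free within 09:00–19:00: 09:20–13:20, 13:30–14:20, 15:40–16:40.
Aarav ∩ Tomás: 10:10–11:40, 12:00–12:50, 16:10–16:40.
Total common minutes: 90 + 50 + 30 = 170.

170 minutes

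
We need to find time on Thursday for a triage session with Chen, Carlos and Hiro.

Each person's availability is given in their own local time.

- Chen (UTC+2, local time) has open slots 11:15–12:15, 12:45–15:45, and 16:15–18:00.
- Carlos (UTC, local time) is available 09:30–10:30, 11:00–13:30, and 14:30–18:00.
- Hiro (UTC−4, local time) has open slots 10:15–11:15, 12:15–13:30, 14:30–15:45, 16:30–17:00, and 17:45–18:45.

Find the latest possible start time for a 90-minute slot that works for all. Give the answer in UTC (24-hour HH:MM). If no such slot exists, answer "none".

Chen → UTC: 09:15–10:15, 10:45–13:45, 14:15–16:00.
Carlos → UTC: 09:30–10:30, 11:00–13:30, 14:30–18:00.
Hiro → UTC: 14:15–15:15, 16:15–17:30, 18:30–19:45, 20:30–21:00, 21:45–22:45.
Chen ∩ Carlos: 09:30–10:15, 11:00–13:30, 14:30–16:00.
Chen ∩ Carlos ∩ Hiro: 14:30–15:15.
Windows ≥ 90 min: (none).

none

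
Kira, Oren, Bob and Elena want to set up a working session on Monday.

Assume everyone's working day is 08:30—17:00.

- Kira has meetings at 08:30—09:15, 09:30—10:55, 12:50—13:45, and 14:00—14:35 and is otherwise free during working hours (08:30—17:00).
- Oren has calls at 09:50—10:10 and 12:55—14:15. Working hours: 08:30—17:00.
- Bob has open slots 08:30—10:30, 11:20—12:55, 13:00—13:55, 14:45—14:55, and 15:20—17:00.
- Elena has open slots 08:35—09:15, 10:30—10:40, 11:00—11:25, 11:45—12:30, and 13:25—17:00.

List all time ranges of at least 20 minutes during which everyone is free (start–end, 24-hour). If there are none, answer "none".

11:45–12:30, 15:20–17:00

Kira free within 08:30–17:00: 09:15–09:30, 10:55–12:50, 13:45–14:00, 14:35–17:00.
Oren free within 08:30–17:00: 08:30–09:50, 10:10–12:55, 14:15–17:00.
Kira ∩ Oren: 09:15–09:30, 10:55–12:50, 14:35–17:00.
Kira ∩ Oren ∩ Bob: 09:15–09:30, 11:20–12:50, 14:45–14:55, 15:20–17:00.
Kira ∩ Oren ∩ Bob ∩ Elena: 11:20–11:25, 11:45–12:30, 14:45–14:55, 15:20–17:00.
Windows ≥ 20 min: 11:45–12:30, 15:20–17:00.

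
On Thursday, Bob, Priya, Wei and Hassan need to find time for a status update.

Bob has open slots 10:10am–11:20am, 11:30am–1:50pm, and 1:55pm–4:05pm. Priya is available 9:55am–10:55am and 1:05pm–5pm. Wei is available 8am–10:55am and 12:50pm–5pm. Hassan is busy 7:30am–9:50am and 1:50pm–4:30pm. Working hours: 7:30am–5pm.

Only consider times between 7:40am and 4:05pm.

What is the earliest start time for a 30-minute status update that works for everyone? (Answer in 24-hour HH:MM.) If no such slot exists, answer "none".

10:10

Hassan free within 07:30–17:00: 09:50–13:50, 16:30–17:00.
Bob ∩ Priya: 10:10–10:55, 13:05–13:50, 13:55–16:05.
Bob ∩ Priya ∩ Wei: 10:10–10:55, 13:05–13:50, 13:55–16:05.
Bob ∩ Priya ∩ Wei ∩ Hassan: 10:10–10:55, 13:05–13:50.
Restricted to 07:40–16:05: 10:10–10:55, 13:05–13:50.
Windows ≥ 30 min: 10:10–10:55, 13:05–13:50.
Earliest such window starts at 10:10.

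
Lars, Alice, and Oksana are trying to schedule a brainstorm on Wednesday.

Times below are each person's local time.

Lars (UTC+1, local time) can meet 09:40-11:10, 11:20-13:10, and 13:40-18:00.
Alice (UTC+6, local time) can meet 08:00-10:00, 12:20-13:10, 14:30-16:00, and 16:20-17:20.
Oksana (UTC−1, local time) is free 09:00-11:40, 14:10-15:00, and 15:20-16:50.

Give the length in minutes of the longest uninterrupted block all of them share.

60 minutes

Lars → UTC: 08:40–10:10, 10:20–12:10, 12:40–17:00.
Alice → UTC: 02:00–04:00, 06:20–07:10, 08:30–10:00, 10:20–11:20.
Oksana → UTC: 10:00–12:40, 15:10–16:00, 16:20–17:50.
Lars ∩ Alice: 08:40–10:00, 10:20–11:20.
Lars ∩ Alice ∩ Oksana: 10:20–11:20.
Single common window of 60 minutes.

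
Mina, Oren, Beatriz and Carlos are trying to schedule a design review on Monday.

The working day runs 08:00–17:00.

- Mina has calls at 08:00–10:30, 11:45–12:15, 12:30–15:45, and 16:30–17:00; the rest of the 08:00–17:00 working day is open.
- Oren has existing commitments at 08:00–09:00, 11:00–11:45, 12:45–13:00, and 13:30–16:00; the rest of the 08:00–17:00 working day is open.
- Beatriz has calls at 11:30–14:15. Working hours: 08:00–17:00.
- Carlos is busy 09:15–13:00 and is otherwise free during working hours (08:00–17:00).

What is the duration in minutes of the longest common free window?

Mina free within 08:00–17:00: 10:30–11:45, 12:15–12:30, 15:45–16:30.
Oren free within 08:00–17:00: 09:00–11:00, 11:45–12:45, 13:00–13:30, 16:00–17:00.
Beatriz free within 08:00–17:00: 08:00–11:30, 14:15–17:00.
Carlos free within 08:00–17:00: 08:00–09:15, 13:00–17:00.
Mina ∩ Oren: 10:30–11:00, 12:15–12:30, 16:00–16:30.
Mina ∩ Oren ∩ Beatriz: 10:30–11:00, 16:00–16:30.
Mina ∩ Oren ∩ Beatriz ∩ Carlos: 16:00–16:30.
Single common window of 30 minutes.

30 minutes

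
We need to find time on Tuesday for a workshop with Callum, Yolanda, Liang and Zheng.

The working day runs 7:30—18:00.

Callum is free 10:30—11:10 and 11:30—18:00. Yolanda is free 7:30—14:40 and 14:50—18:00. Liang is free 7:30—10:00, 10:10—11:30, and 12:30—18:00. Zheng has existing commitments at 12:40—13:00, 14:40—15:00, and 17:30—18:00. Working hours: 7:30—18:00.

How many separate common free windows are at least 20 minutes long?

3

Zheng free within 07:30–18:00: 07:30–12:40, 13:00–14:40, 15:00–17:30.
Callum ∩ Yolanda: 10:30–11:10, 11:30–14:40, 14:50–18:00.
Callum ∩ Yolanda ∩ Liang: 10:30–11:10, 12:30–14:40, 14:50–18:00.
Callum ∩ Yolanda ∩ Liang ∩ Zheng: 10:30–11:10, 12:30–12:40, 13:00–14:40, 15:00–17:30.
Windows ≥ 20 min: 10:30–11:10, 13:00–14:40, 15:00–17:30.
That's 3 windows.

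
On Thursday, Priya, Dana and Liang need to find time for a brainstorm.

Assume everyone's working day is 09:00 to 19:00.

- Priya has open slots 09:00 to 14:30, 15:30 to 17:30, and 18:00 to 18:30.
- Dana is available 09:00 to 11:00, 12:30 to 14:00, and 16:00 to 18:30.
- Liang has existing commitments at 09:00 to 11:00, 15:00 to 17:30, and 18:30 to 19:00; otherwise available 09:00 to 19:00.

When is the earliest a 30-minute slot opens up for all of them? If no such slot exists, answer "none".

Liang free within 09:00–19:00: 11:00–15:00, 17:30–18:30.
Priya ∩ Dana: 09:00–11:00, 12:30–14:00, 16:00–17:30, 18:00–18:30.
Priya ∩ Dana ∩ Liang: 12:30–14:00, 18:00–18:30.
Windows ≥ 30 min: 12:30–14:00, 18:00–18:30.
Earliest such window starts at 12:30.

12:30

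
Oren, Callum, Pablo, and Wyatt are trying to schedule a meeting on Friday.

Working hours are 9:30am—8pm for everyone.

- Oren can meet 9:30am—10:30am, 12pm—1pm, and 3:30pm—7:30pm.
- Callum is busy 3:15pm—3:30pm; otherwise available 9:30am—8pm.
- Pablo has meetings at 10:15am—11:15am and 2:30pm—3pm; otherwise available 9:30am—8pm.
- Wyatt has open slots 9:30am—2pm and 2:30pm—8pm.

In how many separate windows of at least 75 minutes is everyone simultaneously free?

1

Callum free within 09:30–20:00: 09:30–15:15, 15:30–20:00.
Pablo free within 09:30–20:00: 09:30–10:15, 11:15–14:30, 15:00–20:00.
Oren ∩ Callum: 09:30–10:30, 12:00–13:00, 15:30–19:30.
Oren ∩ Callum ∩ Pablo: 09:30–10:15, 12:00–13:00, 15:30–19:30.
Oren ∩ Callum ∩ Pablo ∩ Wyatt: 09:30–10:15, 12:00–13:00, 15:30–19:30.
Windows ≥ 75 min: 15:30–19:30.
That's 1 window.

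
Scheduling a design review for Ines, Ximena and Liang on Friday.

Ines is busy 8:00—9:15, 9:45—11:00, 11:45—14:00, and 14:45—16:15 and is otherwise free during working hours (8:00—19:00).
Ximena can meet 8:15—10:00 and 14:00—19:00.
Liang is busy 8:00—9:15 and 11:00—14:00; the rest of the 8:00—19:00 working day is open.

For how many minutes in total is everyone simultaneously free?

Ines free within 08:00–19:00: 09:15–09:45, 11:00–11:45, 14:00–14:45, 16:15–19:00.
Liang free within 08:00–19:00: 09:15–11:00, 14:00–19:00.
Ines ∩ Ximena: 09:15–09:45, 14:00–14:45, 16:15–19:00.
Ines ∩ Ximena ∩ Liang: 09:15–09:45, 14:00–14:45, 16:15–19:00.
Total common minutes: 30 + 45 + 165 = 240.

240 minutes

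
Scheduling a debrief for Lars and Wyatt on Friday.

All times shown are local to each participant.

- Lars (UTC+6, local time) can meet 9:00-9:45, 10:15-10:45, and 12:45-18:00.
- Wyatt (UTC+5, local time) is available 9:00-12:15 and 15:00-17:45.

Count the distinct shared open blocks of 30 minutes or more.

3

Lars → UTC: 03:00–03:45, 04:15–04:45, 06:45–12:00.
Wyatt → UTC: 04:00–07:15, 10:00–12:45.
Lars ∩ Wyatt: 04:15–04:45, 06:45–07:15, 10:00–12:00.
Windows ≥ 30 min: 04:15–04:45, 06:45–07:15, 10:00–12:00.
That's 3 windows.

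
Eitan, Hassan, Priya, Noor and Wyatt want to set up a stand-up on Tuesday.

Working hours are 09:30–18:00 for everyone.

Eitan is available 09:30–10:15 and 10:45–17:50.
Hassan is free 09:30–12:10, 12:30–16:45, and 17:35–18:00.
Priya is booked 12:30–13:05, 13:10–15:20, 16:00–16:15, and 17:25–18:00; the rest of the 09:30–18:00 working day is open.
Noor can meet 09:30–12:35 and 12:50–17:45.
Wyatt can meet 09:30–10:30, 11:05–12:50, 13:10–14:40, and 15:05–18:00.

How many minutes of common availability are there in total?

180 minutes

Priya free within 09:30–18:00: 09:30–12:30, 13:05–13:10, 15:20–16:00, 16:15–17:25.
Eitan ∩ Hassan: 09:30–10:15, 10:45–12:10, 12:30–16:45, 17:35–17:50.
Eitan ∩ Hassan ∩ Priya: 09:30–10:15, 10:45–12:10, 13:05–13:10, 15:20–16:00, 16:15–16:45.
Eitan ∩ Hassan ∩ Priya ∩ Noor: 09:30–10:15, 10:45–12:10, 13:05–13:10, 15:20–16:00, 16:15–16:45.
Eitan ∩ Hassan ∩ Priya ∩ Noor ∩ Wyatt: 09:30–10:15, 11:05–12:10, 15:20–16:00, 16:15–16:45.
Total common minutes: 45 + 65 + 40 + 30 = 180.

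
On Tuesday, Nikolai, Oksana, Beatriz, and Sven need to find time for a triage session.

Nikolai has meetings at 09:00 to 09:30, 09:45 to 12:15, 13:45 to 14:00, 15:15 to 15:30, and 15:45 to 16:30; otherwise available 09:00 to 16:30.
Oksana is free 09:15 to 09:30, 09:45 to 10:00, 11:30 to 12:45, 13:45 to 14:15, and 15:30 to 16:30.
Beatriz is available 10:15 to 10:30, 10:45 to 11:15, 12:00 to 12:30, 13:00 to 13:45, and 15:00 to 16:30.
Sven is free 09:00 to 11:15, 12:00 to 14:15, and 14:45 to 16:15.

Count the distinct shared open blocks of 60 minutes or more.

Nikolai free within 09:00–16:30: 09:30–09:45, 12:15–13:45, 14:00–15:15, 15:30–15:45.
Nikolai ∩ Oksana: 12:15–12:45, 14:00–14:15, 15:30–15:45.
Nikolai ∩ Oksana ∩ Beatriz: 12:15–12:30, 15:30–15:45.
Nikolai ∩ Oksana ∩ Beatriz ∩ Sven: 12:15–12:30, 15:30–15:45.
Windows ≥ 60 min: (none).
That's 0 windows.

0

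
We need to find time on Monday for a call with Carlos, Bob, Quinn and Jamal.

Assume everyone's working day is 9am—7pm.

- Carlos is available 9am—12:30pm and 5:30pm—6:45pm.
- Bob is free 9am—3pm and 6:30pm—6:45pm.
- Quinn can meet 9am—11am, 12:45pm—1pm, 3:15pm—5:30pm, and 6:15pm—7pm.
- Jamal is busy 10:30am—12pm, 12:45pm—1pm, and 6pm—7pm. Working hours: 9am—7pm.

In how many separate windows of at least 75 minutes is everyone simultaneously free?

1

Jamal free within 09:00–19:00: 09:00–10:30, 12:00–12:45, 13:00–18:00.
Carlos ∩ Bob: 09:00–12:30, 18:30–18:45.
Carlos ∩ Bob ∩ Quinn: 09:00–11:00, 18:30–18:45.
Carlos ∩ Bob ∩ Quinn ∩ Jamal: 09:00–10:30.
Windows ≥ 75 min: 09:00–10:30.
That's 1 window.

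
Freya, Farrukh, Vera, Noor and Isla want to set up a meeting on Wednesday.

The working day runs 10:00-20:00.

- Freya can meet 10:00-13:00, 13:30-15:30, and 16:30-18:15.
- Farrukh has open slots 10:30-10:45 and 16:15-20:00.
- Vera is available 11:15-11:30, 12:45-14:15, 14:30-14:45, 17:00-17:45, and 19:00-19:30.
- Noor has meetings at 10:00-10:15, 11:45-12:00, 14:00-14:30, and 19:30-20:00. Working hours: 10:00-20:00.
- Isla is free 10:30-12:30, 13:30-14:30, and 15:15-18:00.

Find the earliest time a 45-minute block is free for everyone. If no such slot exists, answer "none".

Noor free within 10:00–20:00: 10:15–11:45, 12:00–14:00, 14:30–19:30.
Freya ∩ Farrukh: 10:30–10:45, 16:30–18:15.
Freya ∩ Farrukh ∩ Vera: 17:00–17:45.
Freya ∩ Farrukh ∩ Vera ∩ Noor: 17:00–17:45.
Freya ∩ Farrukh ∩ Vera ∩ Noor ∩ Isla: 17:00–17:45.
Windows ≥ 45 min: 17:00–17:45.
Earliest such window starts at 17:00.

17:00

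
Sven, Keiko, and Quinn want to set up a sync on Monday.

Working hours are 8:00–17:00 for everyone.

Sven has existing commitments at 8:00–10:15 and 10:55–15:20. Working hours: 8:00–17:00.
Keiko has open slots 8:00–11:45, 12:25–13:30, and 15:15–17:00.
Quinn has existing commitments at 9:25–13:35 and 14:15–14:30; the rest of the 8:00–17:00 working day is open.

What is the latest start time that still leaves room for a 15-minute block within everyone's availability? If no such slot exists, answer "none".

16:45

Sven free within 08:00–17:00: 10:15–10:55, 15:20–17:00.
Quinn free within 08:00–17:00: 08:00–09:25, 13:35–14:15, 14:30–17:00.
Sven ∩ Keiko: 10:15–10:55, 15:20–17:00.
Sven ∩ Keiko ∩ Quinn: 15:20–17:00.
Windows ≥ 15 min: 15:20–17:00.
Latest start in the last window 15:20–17:00 is 17:00 − 15 min = 16:45.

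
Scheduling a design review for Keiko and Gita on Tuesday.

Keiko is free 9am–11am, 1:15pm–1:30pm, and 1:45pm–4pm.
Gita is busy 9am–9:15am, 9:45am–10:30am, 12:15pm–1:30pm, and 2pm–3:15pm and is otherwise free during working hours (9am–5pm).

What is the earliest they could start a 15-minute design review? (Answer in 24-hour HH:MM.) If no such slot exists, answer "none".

Gita free within 09:00–17:00: 09:15–09:45, 10:30–12:15, 13:30–14:00, 15:15–17:00.
Keiko ∩ Gita: 09:15–09:45, 10:30–11:00, 13:45–14:00, 15:15–16:00.
Windows ≥ 15 min: 09:15–09:45, 10:30–11:00, 13:45–14:00, 15:15–16:00.
Earliest such window starts at 09:15.

09:15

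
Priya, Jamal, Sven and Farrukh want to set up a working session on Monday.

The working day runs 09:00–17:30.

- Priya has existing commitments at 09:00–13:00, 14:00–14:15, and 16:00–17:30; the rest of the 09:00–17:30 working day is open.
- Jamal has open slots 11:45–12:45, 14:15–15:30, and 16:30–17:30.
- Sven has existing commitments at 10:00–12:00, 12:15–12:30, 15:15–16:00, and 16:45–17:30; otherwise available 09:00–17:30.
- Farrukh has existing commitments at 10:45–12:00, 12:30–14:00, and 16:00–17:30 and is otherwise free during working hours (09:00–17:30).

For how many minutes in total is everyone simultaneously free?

60 minutes

Priya free within 09:00–17:30: 13:00–14:00, 14:15–16:00.
Sven free within 09:00–17:30: 09:00–10:00, 12:00–12:15, 12:30–15:15, 16:00–16:45.
Farrukh free within 09:00–17:30: 09:00–10:45, 12:00–12:30, 14:00–16:00.
Priya ∩ Jamal: 14:15–15:30.
Priya ∩ Jamal ∩ Sven: 14:15–15:15.
Priya ∩ Jamal ∩ Sven ∩ Farrukh: 14:15–15:15.
Total common minutes: 60.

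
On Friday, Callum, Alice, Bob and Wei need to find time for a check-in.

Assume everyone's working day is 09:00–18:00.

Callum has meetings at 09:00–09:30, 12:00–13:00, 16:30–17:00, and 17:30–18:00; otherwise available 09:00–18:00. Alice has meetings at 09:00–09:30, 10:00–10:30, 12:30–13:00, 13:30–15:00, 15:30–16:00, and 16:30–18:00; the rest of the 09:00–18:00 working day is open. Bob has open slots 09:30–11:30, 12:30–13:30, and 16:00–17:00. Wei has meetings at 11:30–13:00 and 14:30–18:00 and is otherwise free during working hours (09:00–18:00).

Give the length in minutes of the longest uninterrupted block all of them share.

60 minutes

Callum free within 09:00–18:00: 09:30–12:00, 13:00–16:30, 17:00–17:30.
Alice free within 09:00–18:00: 09:30–10:00, 10:30–12:30, 13:00–13:30, 15:00–15:30, 16:00–16:30.
Wei free within 09:00–18:00: 09:00–11:30, 13:00–14:30.
Callum ∩ Alice: 09:30–10:00, 10:30–12:00, 13:00–13:30, 15:00–15:30, 16:00–16:30.
Callum ∩ Alice ∩ Bob: 09:30–10:00, 10:30–11:30, 13:00–13:30, 16:00–16:30.
Callum ∩ Alice ∩ Bob ∩ Wei: 09:30–10:00, 10:30–11:30, 13:00–13:30.
Common window lengths: 30, 60, 30 min; longest is 60.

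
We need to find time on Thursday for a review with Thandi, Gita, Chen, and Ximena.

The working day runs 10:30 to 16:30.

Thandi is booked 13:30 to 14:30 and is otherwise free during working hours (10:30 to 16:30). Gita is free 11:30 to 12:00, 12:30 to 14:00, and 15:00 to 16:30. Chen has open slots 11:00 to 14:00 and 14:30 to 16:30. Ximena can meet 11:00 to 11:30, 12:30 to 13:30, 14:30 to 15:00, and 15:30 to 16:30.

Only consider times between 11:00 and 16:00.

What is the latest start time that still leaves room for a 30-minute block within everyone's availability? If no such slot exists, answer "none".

15:30

Thandi free within 10:30–16:30: 10:30–13:30, 14:30–16:30.
Thandi ∩ Gita: 11:30–12:00, 12:30–13:30, 15:00–16:30.
Thandi ∩ Gita ∩ Chen: 11:30–12:00, 12:30–13:30, 15:00–16:30.
Thandi ∩ Gita ∩ Chen ∩ Ximena: 12:30–13:30, 15:30–16:30.
Restricted to 11:00–16:00: 12:30–13:30, 15:30–16:00.
Windows ≥ 30 min: 12:30–13:30, 15:30–16:00.
Latest start in the last window 15:30–16:00 is 16:00 − 30 min = 15:30.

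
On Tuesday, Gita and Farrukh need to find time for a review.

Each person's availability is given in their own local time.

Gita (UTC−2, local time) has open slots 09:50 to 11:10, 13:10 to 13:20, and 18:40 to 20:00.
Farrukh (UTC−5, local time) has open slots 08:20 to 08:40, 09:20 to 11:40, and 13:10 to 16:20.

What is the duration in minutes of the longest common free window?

Gita → UTC: 11:50–13:10, 15:10–15:20, 20:40–22:00.
Farrukh → UTC: 13:20–13:40, 14:20–16:40, 18:10–21:20.
Gita ∩ Farrukh: 15:10–15:20, 20:40–21:20.
Common window lengths: 10, 40 min; longest is 40.

40 minutes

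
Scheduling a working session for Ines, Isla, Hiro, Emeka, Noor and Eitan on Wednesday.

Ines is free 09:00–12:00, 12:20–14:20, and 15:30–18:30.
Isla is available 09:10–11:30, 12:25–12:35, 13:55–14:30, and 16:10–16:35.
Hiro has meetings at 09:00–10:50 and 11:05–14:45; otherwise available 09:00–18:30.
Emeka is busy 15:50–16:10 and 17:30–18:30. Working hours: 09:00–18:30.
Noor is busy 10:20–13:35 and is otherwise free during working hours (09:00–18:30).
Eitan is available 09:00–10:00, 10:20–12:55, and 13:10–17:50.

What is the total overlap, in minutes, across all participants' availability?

Hiro free within 09:00–18:30: 10:50–11:05, 14:45–18:30.
Emeka free within 09:00–18:30: 09:00–15:50, 16:10–17:30.
Noor free within 09:00–18:30: 09:00–10:20, 13:35–18:30.
Ines ∩ Isla: 09:10–11:30, 12:25–12:35, 13:55–14:20, 16:10–16:35.
Ines ∩ Isla ∩ Hiro: 10:50–11:05, 16:10–16:35.
Ines ∩ Isla ∩ Hiro ∩ Emeka: 10:50–11:05, 16:10–16:35.
Ines ∩ Isla ∩ Hiro ∩ Emeka ∩ Noor: 16:10–16:35.
Ines ∩ Isla ∩ Hiro ∩ Emeka ∩ Noor ∩ Eitan: 16:10–16:35.
Total common minutes: 25.

25 minutes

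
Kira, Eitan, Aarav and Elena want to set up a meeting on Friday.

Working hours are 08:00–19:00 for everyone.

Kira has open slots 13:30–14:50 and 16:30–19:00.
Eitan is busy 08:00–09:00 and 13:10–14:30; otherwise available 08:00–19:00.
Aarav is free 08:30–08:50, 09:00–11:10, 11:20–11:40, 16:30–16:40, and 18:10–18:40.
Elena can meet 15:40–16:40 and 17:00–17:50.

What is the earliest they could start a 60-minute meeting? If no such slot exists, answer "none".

none

Eitan free within 08:00–19:00: 09:00–13:10, 14:30–19:00.
Kira ∩ Eitan: 14:30–14:50, 16:30–19:00.
Kira ∩ Eitan ∩ Aarav: 16:30–16:40, 18:10–18:40.
Kira ∩ Eitan ∩ Aarav ∩ Elena: 16:30–16:40.
Windows ≥ 60 min: (none).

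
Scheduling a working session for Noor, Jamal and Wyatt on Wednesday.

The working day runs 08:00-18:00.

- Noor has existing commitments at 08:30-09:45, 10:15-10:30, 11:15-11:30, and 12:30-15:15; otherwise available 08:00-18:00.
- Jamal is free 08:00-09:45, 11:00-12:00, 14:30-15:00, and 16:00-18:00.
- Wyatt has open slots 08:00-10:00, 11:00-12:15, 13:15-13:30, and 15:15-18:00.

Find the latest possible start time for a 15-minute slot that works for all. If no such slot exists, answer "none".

17:45

Noor free within 08:00–18:00: 08:00–08:30, 09:45–10:15, 10:30–11:15, 11:30–12:30, 15:15–18:00.
Noor ∩ Jamal: 08:00–08:30, 11:00–11:15, 11:30–12:00, 16:00–18:00.
Noor ∩ Jamal ∩ Wyatt: 08:00–08:30, 11:00–11:15, 11:30–12:00, 16:00–18:00.
Windows ≥ 15 min: 08:00–08:30, 11:00–11:15, 11:30–12:00, 16:00–18:00.
Latest start in the last window 16:00–18:00 is 18:00 − 15 min = 17:45.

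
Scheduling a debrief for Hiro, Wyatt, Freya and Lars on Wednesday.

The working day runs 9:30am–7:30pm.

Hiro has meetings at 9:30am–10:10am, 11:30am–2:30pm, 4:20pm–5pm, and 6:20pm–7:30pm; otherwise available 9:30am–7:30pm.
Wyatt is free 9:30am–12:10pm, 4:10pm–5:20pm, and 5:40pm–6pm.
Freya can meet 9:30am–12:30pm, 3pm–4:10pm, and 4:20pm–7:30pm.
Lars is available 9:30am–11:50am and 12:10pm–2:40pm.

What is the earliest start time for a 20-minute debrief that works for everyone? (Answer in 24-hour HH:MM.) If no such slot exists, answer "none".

Hiro free within 09:30–19:30: 10:10–11:30, 14:30–16:20, 17:00–18:20.
Hiro ∩ Wyatt: 10:10–11:30, 16:10–16:20, 17:00–17:20, 17:40–18:00.
Hiro ∩ Wyatt ∩ Freya: 10:10–11:30, 17:00–17:20, 17:40–18:00.
Hiro ∩ Wyatt ∩ Freya ∩ Lars: 10:10–11:30.
Windows ≥ 20 min: 10:10–11:30.
Earliest such window starts at 10:10.

10:10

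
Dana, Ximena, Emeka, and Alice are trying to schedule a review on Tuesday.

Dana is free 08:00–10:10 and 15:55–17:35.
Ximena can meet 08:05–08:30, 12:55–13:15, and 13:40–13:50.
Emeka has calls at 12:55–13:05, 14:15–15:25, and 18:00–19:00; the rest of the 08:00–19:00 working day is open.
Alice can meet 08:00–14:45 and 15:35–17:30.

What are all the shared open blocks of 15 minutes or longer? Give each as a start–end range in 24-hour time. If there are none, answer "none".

Emeka free within 08:00–19:00: 08:00–12:55, 13:05–14:15, 15:25–18:00.
Dana ∩ Ximena: 08:05–08:30.
Dana ∩ Ximena ∩ Emeka: 08:05–08:30.
Dana ∩ Ximena ∩ Emeka ∩ Alice: 08:05–08:30.
Windows ≥ 15 min: 08:05–08:30.

08:05–08:30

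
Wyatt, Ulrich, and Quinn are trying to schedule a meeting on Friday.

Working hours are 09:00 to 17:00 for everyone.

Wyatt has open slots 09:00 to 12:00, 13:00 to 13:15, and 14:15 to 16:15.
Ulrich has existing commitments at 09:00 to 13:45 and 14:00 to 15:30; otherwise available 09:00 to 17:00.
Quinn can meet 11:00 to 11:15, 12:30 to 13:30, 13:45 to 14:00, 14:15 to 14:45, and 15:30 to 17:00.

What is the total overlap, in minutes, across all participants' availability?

45 minutes

Ulrich free within 09:00–17:00: 13:45–14:00, 15:30–17:00.
Wyatt ∩ Ulrich: 15:30–16:15.
Wyatt ∩ Ulrich ∩ Quinn: 15:30–16:15.
Total common minutes: 45.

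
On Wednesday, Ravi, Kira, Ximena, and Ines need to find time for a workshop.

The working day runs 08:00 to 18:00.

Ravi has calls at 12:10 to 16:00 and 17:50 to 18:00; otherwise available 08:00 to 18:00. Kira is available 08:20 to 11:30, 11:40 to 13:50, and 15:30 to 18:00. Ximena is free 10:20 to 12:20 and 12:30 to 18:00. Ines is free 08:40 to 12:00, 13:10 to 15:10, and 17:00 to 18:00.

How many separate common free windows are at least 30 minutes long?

2

Ravi free within 08:00–18:00: 08:00–12:10, 16:00–17:50.
Ravi ∩ Kira: 08:20–11:30, 11:40–12:10, 16:00–17:50.
Ravi ∩ Kira ∩ Ximena: 10:20–11:30, 11:40–12:10, 16:00–17:50.
Ravi ∩ Kira ∩ Ximena ∩ Ines: 10:20–11:30, 11:40–12:00, 17:00–17:50.
Windows ≥ 30 min: 10:20–11:30, 17:00–17:50.
That's 2 windows.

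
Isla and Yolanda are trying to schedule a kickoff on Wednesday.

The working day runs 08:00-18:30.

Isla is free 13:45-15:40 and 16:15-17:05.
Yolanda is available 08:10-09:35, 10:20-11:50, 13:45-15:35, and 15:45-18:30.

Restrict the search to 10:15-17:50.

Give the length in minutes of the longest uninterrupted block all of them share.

Isla ∩ Yolanda: 13:45–15:35, 16:15–17:05.
Restricted to 10:15–17:50: 13:45–15:35, 16:15–17:05.
Common window lengths: 110, 50 min; longest is 110.

110 minutes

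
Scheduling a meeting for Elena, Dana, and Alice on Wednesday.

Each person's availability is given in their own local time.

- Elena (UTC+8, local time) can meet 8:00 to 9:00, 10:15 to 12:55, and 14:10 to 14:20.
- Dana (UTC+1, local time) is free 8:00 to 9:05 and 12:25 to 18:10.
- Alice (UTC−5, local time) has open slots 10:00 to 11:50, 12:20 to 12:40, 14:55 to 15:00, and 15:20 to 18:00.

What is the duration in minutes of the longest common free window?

Elena → UTC: 00:00–01:00, 02:15–04:55, 06:10–06:20.
Dana → UTC: 07:00–08:05, 11:25–17:10.
Alice → UTC: 15:00–16:50, 17:20–17:40, 19:55–20:00, 20:20–23:00.
Elena ∩ Dana: (none).
Elena ∩ Dana ∩ Alice: (none).
No common window.

0 minutes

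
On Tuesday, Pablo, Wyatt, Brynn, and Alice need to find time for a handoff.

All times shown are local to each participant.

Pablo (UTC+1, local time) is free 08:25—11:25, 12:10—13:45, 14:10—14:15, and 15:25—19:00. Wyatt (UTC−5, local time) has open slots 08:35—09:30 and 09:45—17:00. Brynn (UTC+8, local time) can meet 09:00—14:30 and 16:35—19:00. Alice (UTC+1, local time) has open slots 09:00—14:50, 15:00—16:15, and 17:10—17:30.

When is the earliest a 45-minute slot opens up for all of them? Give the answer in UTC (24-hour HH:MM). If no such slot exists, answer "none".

Pablo → UTC: 07:25–10:25, 11:10–12:45, 13:10–13:15, 14:25–18:00.
Wyatt → UTC: 13:35–14:30, 14:45–22:00.
Brynn → UTC: 01:00–06:30, 08:35–11:00.
Alice → UTC: 08:00–13:50, 14:00–15:15, 16:10–16:30.
Pablo ∩ Wyatt: 14:25–14:30, 14:45–18:00.
Pablo ∩ Wyatt ∩ Brynn: (none).
Pablo ∩ Wyatt ∩ Brynn ∩ Alice: (none).
Windows ≥ 45 min: (none).

none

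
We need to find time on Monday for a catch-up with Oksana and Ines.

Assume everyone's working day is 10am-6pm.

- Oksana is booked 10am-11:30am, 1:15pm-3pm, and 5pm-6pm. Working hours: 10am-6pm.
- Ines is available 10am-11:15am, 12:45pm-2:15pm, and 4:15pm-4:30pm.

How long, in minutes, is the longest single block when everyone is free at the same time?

Oksana free within 10:00–18:00: 11:30–13:15, 15:00–17:00.
Oksana ∩ Ines: 12:45–13:15, 16:15–16:30.
Common window lengths: 30, 15 min; longest is 30.

30 minutes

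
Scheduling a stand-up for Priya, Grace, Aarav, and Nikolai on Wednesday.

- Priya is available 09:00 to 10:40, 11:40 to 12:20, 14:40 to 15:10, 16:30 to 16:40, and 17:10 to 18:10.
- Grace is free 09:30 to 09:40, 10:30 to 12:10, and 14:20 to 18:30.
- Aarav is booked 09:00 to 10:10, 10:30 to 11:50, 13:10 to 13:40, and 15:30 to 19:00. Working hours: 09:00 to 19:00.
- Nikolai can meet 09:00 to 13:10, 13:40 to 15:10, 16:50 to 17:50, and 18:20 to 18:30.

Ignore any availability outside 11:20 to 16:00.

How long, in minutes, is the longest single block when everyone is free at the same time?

30 minutes

Aarav free within 09:00–19:00: 10:10–10:30, 11:50–13:10, 13:40–15:30.
Priya ∩ Grace: 09:30–09:40, 10:30–10:40, 11:40–12:10, 14:40–15:10, 16:30–16:40, 17:10–18:10.
Priya ∩ Grace ∩ Aarav: 11:50–12:10, 14:40–15:10.
Priya ∩ Grace ∩ Aarav ∩ Nikolai: 11:50–12:10, 14:40–15:10.
Restricted to 11:20–16:00: 11:50–12:10, 14:40–15:10.
Common window lengths: 20, 30 min; longest is 30.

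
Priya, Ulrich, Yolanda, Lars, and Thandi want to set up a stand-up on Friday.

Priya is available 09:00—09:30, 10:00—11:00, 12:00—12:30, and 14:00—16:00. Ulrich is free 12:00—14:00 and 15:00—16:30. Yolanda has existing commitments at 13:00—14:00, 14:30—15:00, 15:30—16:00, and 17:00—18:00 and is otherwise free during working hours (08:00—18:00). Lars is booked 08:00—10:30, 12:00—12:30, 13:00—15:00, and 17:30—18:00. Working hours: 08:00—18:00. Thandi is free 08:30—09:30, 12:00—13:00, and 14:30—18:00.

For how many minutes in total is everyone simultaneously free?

30 minutes

Yolanda free within 08:00–18:00: 08:00–13:00, 14:00–14:30, 15:00–15:30, 16:00–17:00.
Lars free within 08:00–18:00: 10:30–12:00, 12:30–13:00, 15:00–17:30.
Priya ∩ Ulrich: 12:00–12:30, 15:00–16:00.
Priya ∩ Ulrich ∩ Yolanda: 12:00–12:30, 15:00–15:30.
Priya ∩ Ulrich ∩ Yolanda ∩ Lars: 15:00–15:30.
Priya ∩ Ulrich ∩ Yolanda ∩ Lars ∩ Thandi: 15:00–15:30.
Total common minutes: 30.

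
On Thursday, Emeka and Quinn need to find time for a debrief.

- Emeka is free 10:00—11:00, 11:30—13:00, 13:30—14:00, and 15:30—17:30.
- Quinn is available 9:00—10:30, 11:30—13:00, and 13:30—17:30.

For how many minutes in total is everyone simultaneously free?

270 minutes

Emeka ∩ Quinn: 10:00–10:30, 11:30–13:00, 13:30–14:00, 15:30–17:30.
Total common minutes: 30 + 90 + 30 + 120 = 270.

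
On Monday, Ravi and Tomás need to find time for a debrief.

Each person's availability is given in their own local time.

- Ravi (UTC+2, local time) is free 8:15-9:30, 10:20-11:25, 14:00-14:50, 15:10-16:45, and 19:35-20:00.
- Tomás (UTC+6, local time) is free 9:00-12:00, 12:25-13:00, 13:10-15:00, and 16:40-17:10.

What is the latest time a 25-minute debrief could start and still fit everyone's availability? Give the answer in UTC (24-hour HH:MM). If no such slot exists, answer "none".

Ravi → UTC: 06:15–07:30, 08:20–09:25, 12:00–12:50, 13:10–14:45, 17:35–18:00.
Tomás → UTC: 03:00–06:00, 06:25–07:00, 07:10–09:00, 10:40–11:10.
Ravi ∩ Tomás: 06:25–07:00, 07:10–07:30, 08:20–09:00.
Windows ≥ 25 min: 06:25–07:00, 08:20–09:00.
Latest start in the last window 08:20–09:00 is 09:00 − 25 min = 08:35.

08:35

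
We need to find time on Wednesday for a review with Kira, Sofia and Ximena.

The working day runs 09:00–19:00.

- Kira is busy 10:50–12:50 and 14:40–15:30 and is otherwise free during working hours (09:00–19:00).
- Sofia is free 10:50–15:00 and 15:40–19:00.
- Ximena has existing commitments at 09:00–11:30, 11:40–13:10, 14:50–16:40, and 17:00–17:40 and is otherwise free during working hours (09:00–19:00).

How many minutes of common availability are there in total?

Kira free within 09:00–19:00: 09:00–10:50, 12:50–14:40, 15:30–19:00.
Ximena free within 09:00–19:00: 11:30–11:40, 13:10–14:50, 16:40–17:00, 17:40–19:00.
Kira ∩ Sofia: 12:50–14:40, 15:40–19:00.
Kira ∩ Sofia ∩ Ximena: 13:10–14:40, 16:40–17:00, 17:40–19:00.
Total common minutes: 90 + 20 + 80 = 190.

190 minutes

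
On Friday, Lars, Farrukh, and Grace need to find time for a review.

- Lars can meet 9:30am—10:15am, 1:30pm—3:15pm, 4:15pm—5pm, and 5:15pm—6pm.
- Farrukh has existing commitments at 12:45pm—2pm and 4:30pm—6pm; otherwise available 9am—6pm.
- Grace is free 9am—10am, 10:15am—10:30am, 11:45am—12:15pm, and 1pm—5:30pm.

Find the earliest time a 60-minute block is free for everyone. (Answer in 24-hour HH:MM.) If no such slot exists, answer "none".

14:00

Farrukh free within 09:00–18:00: 09:00–12:45, 14:00–16:30.
Lars ∩ Farrukh: 09:30–10:15, 14:00–15:15, 16:15–16:30.
Lars ∩ Farrukh ∩ Grace: 09:30–10:00, 14:00–15:15, 16:15–16:30.
Windows ≥ 60 min: 14:00–15:15.
Earliest such window starts at 14:00.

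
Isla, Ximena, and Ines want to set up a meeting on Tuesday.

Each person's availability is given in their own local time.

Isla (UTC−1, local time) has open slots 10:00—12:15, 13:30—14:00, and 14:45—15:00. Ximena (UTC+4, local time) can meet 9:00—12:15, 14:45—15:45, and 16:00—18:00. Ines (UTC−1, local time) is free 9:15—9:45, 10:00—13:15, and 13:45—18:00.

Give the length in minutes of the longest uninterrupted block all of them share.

Isla → UTC: 11:00–13:15, 14:30–15:00, 15:45–16:00.
Ximena → UTC: 05:00–08:15, 10:45–11:45, 12:00–14:00.
Ines → UTC: 10:15–10:45, 11:00–14:15, 14:45–19:00.
Isla ∩ Ximena: 11:00–11:45, 12:00–13:15.
Isla ∩ Ximena ∩ Ines: 11:00–11:45, 12:00–13:15.
Common window lengths: 45, 75 min; longest is 75.

75 minutes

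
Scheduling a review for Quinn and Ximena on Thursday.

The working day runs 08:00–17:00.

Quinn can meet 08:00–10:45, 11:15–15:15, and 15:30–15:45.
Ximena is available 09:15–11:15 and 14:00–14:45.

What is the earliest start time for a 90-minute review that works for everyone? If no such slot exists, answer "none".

09:15

Quinn ∩ Ximena: 09:15–10:45, 14:00–14:45.
Windows ≥ 90 min: 09:15–10:45.
Earliest such window starts at 09:15.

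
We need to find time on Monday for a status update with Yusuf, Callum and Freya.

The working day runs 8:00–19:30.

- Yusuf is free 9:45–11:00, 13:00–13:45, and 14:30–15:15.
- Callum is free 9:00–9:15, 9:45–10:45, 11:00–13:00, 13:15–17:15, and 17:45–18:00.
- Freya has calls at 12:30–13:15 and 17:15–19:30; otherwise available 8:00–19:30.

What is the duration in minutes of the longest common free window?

60 minutes

Freya free within 08:00–19:30: 08:00–12:30, 13:15–17:15.
Yusuf ∩ Callum: 09:45–10:45, 13:15–13:45, 14:30–15:15.
Yusuf ∩ Callum ∩ Freya: 09:45–10:45, 13:15–13:45, 14:30–15:15.
Common window lengths: 60, 30, 45 min; longest is 60.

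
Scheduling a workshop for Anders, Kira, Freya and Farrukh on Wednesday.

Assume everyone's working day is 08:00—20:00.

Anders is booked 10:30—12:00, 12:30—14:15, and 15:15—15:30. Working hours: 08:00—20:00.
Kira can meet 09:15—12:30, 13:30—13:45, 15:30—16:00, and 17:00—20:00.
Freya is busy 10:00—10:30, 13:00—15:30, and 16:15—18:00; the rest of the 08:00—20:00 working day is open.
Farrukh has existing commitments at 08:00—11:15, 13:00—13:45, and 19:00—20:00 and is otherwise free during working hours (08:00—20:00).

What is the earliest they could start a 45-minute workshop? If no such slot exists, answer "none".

Anders free within 08:00–20:00: 08:00–10:30, 12:00–12:30, 14:15–15:15, 15:30–20:00.
Freya free within 08:00–20:00: 08:00–10:00, 10:30–13:00, 15:30–16:15, 18:00–20:00.
Farrukh free within 08:00–20:00: 11:15–13:00, 13:45–19:00.
Anders ∩ Kira: 09:15–10:30, 12:00–12:30, 15:30–16:00, 17:00–20:00.
Anders ∩ Kira ∩ Freya: 09:15–10:00, 12:00–12:30, 15:30–16:00, 18:00–20:00.
Anders ∩ Kira ∩ Freya ∩ Farrukh: 12:00–12:30, 15:30–16:00, 18:00–19:00.
Windows ≥ 45 min: 18:00–19:00.
Earliest such window starts at 18:00.

18:00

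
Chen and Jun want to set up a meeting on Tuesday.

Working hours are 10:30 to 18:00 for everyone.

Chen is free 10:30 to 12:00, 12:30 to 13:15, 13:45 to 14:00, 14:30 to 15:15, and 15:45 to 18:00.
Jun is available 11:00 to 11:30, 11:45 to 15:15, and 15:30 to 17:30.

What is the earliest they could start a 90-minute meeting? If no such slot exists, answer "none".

Chen ∩ Jun: 11:00–11:30, 11:45–12:00, 12:30–13:15, 13:45–14:00, 14:30–15:15, 15:45–17:30.
Windows ≥ 90 min: 15:45–17:30.
Earliest such window starts at 15:45.

15:45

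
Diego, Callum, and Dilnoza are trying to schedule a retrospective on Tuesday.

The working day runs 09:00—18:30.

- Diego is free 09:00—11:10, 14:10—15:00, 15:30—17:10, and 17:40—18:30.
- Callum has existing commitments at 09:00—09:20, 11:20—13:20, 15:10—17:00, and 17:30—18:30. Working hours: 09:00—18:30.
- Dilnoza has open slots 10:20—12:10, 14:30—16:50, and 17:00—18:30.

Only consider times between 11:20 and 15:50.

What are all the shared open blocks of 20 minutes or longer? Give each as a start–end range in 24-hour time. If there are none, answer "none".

14:30–15:00

Callum free within 09:00–18:30: 09:20–11:20, 13:20–15:10, 17:00–17:30.
Diego ∩ Callum: 09:20–11:10, 14:10–15:00, 17:00–17:10.
Diego ∩ Callum ∩ Dilnoza: 10:20–11:10, 14:30–15:00, 17:00–17:10.
Restricted to 11:20–15:50: 14:30–15:00.
Windows ≥ 20 min: 14:30–15:00.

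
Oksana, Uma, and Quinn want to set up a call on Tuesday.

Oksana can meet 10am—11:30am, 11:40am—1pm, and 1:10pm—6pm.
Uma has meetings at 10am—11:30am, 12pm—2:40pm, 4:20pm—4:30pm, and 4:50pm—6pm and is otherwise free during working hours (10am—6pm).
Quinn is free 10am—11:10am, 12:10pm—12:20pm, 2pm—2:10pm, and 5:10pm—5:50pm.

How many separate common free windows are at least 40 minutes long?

0

Uma free within 10:00–18:00: 11:30–12:00, 14:40–16:20, 16:30–16:50.
Oksana ∩ Uma: 11:40–12:00, 14:40–16:20, 16:30–16:50.
Oksana ∩ Uma ∩ Quinn: (none).
Windows ≥ 40 min: (none).
That's 0 windows.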